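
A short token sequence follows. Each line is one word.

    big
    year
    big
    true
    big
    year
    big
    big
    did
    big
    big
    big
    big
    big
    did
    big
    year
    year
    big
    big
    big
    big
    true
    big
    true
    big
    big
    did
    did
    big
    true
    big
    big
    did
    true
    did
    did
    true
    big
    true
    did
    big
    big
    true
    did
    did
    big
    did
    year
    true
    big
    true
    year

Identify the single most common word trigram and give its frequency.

Trigram frequencies (highest first):
  big big big: 5
  big true big: 4
  big big did: 4
  true big true: 3
  big year big: 2
  year big big: 2
  … (24 more, each ≤ 2)

"big big big", 5 times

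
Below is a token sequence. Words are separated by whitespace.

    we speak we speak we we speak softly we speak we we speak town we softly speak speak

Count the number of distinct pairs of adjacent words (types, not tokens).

10

18 tokens → 17 bigram windows in total.
Repeated bigrams (each contributes count−1 duplicates):
  we speak: 5
  speak we: 3
  we we: 2
7 duplicate windows → 17 − 7 = 10 distinct.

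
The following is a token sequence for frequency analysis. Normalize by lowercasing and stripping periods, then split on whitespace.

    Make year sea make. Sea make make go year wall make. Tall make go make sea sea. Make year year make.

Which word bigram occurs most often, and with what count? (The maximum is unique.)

Bigram frequencies (highest first):
  sea make: 3
  make year: 2
  make sea: 2
  make go: 2
  year sea: 1
  make make: 1
  … (9 more, each ≤ 1)

"sea make", 3 times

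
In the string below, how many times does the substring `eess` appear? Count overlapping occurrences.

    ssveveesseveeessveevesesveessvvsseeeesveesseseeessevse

Sliding a length-4 window over the 54 characters (51 positions):
  position 6–9: eess
  position 13–16: eess
  position 26–29: eess
  position 40–43: eess
  position 47–50: eess

5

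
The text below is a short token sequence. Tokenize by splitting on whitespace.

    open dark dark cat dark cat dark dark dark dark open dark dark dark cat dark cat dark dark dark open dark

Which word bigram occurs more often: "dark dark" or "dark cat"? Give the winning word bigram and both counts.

"dark dark": 8 occurrences
"dark cat": 4 occurrences

"dark dark" (8 vs 4)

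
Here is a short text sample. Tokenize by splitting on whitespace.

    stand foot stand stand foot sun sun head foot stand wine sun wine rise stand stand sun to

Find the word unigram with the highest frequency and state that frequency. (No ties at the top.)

"stand", 6 times

Unigram frequencies (highest first):
  stand: 6
  sun: 4
  foot: 3
  wine: 2
  head: 1
  rise: 1
  … (1 more, each ≤ 1)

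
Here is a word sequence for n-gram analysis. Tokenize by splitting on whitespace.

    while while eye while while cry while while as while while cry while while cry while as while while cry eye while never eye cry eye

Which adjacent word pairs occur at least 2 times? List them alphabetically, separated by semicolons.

as while; cry eye; cry while; eye while; while as; while cry; while while

Bigram counts meeting the condition (at least 2 times):
  as while: 2
  cry eye: 2
  cry while: 3
  eye while: 2
  while as: 2
  while cry: 4
  while while: 6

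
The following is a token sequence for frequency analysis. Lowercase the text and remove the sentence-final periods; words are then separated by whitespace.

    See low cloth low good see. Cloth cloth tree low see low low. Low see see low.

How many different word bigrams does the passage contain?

17 tokens → 16 bigram windows in total.
Repeated bigrams (each contributes count−1 duplicates):
  see low: 3
  low low: 2
  low see: 2
4 duplicate windows → 16 − 4 = 12 distinct.

12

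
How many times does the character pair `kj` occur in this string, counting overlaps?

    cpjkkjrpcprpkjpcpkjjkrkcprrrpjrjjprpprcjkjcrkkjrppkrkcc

Sliding a length-2 window over the 55 characters (54 positions):
  position 5–6: kj
  position 13–14: kj
  position 18–19: kj
  position 41–42: kj
  position 46–47: kj

5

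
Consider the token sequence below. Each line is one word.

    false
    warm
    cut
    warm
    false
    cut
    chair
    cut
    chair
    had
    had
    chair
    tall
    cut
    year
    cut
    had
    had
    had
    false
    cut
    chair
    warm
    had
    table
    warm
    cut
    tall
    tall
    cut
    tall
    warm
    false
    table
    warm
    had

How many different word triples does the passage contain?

33

36 tokens → 34 trigram windows in total.
Repeated trigrams (each contributes count−1 duplicates):
  false cut chair: 2
1 duplicate windows → 34 − 1 = 33 distinct.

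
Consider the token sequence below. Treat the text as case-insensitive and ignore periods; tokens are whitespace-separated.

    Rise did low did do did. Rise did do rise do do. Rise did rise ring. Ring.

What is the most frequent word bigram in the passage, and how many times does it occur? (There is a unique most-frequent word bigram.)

Bigram frequencies (highest first):
  rise did: 3
  did do: 2
  did rise: 2
  do rise: 2
  did low: 1
  low did: 1
  … (5 more, each ≤ 1)

"rise did", 3 times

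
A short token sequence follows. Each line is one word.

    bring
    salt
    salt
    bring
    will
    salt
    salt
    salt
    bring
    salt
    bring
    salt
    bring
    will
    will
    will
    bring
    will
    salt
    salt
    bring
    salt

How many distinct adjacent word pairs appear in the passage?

22 tokens → 21 bigram windows in total.
Repeated bigrams (each contributes count−1 duplicates):
  salt bring: 5
  bring salt: 4
  salt salt: 4
  bring will: 3
  will salt: 2
  will will: 2
14 duplicate windows → 21 − 14 = 7 distinct.

7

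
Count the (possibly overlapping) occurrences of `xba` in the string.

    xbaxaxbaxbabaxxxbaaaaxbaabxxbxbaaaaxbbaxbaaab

Sliding a length-3 window over the 45 characters (43 positions):
  position 1–3: xba
  position 6–8: xba
  position 9–11: xba
  position 16–18: xba
  position 22–24: xba
  position 30–32: xba
  position 40–42: xba

7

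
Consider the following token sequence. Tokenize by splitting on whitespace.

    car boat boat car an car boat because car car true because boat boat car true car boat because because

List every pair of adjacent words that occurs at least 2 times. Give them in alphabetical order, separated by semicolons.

boat because; boat boat; boat car; car boat; car true

Bigram counts meeting the condition (at least 2 times):
  boat because: 2
  boat boat: 2
  boat car: 2
  car boat: 3
  car true: 2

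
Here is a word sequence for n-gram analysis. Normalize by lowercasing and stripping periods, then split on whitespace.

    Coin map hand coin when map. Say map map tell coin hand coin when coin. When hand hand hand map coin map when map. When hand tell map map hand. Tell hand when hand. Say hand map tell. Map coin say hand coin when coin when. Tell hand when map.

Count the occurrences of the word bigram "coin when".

Scanning the 49 overlapping bigram windows for "coin when":
  position 4–5: coin when
  position 13–14: coin when
  position 15–16: coin when
  position 43–44: coin when
  position 45–46: coin when

5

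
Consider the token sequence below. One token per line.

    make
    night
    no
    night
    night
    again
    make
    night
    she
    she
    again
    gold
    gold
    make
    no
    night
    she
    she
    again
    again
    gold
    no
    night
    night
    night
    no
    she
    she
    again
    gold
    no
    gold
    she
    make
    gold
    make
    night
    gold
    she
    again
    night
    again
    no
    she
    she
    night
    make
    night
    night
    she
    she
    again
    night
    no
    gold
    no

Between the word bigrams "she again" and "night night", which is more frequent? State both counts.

"she again" (5 vs 4)

"she again": 5 occurrences
"night night": 4 occurrences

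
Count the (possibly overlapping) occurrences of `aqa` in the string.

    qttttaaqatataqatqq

2

Sliding a length-3 window over the 18 characters (16 positions):
  position 7–9: aqa
  position 13–15: aqa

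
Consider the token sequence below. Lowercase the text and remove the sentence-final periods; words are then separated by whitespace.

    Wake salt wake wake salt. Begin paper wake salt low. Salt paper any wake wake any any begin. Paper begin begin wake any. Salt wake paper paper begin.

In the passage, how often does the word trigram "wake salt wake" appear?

Scanning the 26 overlapping trigram windows for "wake salt wake":
  position 1–3: wake salt wake

1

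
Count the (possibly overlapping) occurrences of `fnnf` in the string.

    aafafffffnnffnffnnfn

Sliding a length-4 window over the 20 characters (17 positions):
  position 9–12: fnnf
  position 16–19: fnnf

2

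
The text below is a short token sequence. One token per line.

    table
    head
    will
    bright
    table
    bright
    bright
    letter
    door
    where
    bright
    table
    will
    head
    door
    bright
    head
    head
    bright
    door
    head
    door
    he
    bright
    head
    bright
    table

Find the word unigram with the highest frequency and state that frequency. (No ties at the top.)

Unigram frequencies (highest first):
  bright: 8
  head: 6
  table: 4
  door: 4
  will: 2
  letter: 1
  … (2 more, each ≤ 1)

"bright", 8 times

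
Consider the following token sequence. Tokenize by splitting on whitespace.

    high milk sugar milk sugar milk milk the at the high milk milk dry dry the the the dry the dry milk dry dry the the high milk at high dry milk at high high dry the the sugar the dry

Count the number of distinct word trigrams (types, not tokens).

41 tokens → 39 trigram windows in total.
Repeated trigrams (each contributes count−1 duplicates):
  dry the the: 3
  dry dry the: 2
  milk at high: 2
  milk dry dry: 2
  milk sugar milk: 2
  the high milk: 2
7 duplicate windows → 39 − 7 = 32 distinct.

32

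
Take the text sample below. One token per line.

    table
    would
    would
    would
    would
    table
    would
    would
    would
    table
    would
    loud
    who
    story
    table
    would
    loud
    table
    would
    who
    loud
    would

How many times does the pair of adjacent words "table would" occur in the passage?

5

Scanning the 21 overlapping bigram windows for "table would":
  position 1–2: table would
  position 6–7: table would
  position 10–11: table would
  position 15–16: table would
  position 18–19: table would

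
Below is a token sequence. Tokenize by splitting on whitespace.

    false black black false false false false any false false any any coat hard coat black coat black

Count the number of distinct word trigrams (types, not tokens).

18 tokens → 16 trigram windows in total.
Repeated trigrams (each contributes count−1 duplicates):
  false false any: 2
  false false false: 2
2 duplicate windows → 16 − 2 = 14 distinct.

14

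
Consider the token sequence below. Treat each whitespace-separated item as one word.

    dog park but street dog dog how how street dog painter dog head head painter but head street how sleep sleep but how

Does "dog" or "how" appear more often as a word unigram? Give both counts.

"dog" (5 vs 4)

"dog": 5 occurrences
"how": 4 occurrences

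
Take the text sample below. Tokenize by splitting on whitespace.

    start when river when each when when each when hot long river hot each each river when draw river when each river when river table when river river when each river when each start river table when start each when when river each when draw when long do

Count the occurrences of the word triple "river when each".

4

Scanning the 46 overlapping trigram windows for "river when each":
  position 3–5: river when each
  position 19–21: river when each
  position 28–30: river when each
  position 31–33: river when each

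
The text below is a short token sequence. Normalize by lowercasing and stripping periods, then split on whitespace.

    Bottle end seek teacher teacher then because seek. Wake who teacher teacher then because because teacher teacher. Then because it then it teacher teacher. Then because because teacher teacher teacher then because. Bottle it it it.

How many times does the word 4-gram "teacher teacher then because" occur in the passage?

Scanning the 33 overlapping 4-gram windows for "teacher teacher then because":
  position 4–7: teacher teacher then because
  position 11–14: teacher teacher then because
  position 16–19: teacher teacher then because
  position 23–26: teacher teacher then because
  position 29–32: teacher teacher then because

5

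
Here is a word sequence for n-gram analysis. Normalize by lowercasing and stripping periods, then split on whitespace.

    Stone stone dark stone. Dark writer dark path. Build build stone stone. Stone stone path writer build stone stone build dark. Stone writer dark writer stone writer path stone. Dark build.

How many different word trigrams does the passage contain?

27

31 tokens → 29 trigram windows in total.
Repeated trigrams (each contributes count−1 duplicates):
  build stone stone: 2
  stone stone stone: 2
2 duplicate windows → 29 − 2 = 27 distinct.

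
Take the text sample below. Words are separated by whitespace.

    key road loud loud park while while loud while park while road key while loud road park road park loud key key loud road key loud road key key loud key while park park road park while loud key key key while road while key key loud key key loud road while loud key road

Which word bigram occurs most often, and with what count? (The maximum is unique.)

"key key", 6 times

Bigram frequencies (highest first):
  key key: 6
  loud key: 5
  key loud: 5
  while loud: 4
  loud road: 4
  park while: 3
  … (16 more, each ≤ 3)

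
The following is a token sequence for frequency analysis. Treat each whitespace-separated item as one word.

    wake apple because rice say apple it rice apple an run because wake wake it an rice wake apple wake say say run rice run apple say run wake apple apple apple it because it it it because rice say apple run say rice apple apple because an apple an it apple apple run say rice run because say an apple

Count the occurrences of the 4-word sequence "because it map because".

Scanning the 58 overlapping 4-gram windows for "because it map because":
  (none found)

0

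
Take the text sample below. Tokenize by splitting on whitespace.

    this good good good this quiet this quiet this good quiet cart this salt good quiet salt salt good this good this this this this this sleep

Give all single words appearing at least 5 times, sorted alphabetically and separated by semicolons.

Unigram counts meeting the condition (at least 5 times):
  good: 7
  this: 11

good; this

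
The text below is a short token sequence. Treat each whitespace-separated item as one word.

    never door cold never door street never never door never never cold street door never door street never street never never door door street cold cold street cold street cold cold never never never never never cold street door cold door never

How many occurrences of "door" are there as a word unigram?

Scanning the 42 tokens for "door":
  position 2: door
  position 5: door
  position 9: door
  position 14: door
  position 16: door
  position 22: door
  position 23: door
  position 39: door
  position 41: door

9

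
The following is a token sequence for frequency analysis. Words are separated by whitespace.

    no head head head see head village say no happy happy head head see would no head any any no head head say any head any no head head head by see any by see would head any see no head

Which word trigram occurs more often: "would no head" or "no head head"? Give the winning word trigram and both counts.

"would no head": 1 occurrence
"no head head": 3 occurrences

"no head head" (3 vs 1)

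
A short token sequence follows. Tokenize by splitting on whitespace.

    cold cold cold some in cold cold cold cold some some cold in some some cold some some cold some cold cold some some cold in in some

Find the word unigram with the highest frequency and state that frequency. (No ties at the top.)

"cold", 13 times

Unigram frequencies (highest first):
  cold: 13
  some: 11
  in: 4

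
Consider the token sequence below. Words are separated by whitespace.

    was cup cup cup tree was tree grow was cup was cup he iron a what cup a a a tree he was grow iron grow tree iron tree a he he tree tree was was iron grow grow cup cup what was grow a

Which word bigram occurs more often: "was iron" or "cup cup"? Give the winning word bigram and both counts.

"was iron": 1 occurrence
"cup cup": 3 occurrences

"cup cup" (3 vs 1)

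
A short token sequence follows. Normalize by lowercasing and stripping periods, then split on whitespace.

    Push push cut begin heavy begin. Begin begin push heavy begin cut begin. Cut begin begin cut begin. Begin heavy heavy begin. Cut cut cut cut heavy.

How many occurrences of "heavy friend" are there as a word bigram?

0

Scanning the 26 overlapping bigram windows for "heavy friend":
  (none found)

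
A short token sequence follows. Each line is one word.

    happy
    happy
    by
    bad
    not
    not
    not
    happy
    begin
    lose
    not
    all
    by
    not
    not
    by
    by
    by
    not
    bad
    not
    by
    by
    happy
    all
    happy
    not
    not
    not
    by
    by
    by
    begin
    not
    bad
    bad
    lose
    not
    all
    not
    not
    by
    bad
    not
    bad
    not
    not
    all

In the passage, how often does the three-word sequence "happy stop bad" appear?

Scanning the 46 overlapping trigram windows for "happy stop bad":
  (none found)

0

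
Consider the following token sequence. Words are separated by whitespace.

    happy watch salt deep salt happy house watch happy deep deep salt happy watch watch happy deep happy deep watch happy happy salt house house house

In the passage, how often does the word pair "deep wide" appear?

Scanning the 25 overlapping bigram windows for "deep wide":
  (none found)

0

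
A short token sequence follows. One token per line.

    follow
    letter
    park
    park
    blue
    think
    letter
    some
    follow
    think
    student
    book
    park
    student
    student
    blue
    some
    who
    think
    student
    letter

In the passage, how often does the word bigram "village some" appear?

Scanning the 20 overlapping bigram windows for "village some":
  (none found)

0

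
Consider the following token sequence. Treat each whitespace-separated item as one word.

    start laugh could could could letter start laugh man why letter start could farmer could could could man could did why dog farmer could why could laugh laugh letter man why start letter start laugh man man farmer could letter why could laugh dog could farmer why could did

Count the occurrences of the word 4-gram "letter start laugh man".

2

Scanning the 46 overlapping 4-gram windows for "letter start laugh man":
  position 6–9: letter start laugh man
  position 33–36: letter start laugh man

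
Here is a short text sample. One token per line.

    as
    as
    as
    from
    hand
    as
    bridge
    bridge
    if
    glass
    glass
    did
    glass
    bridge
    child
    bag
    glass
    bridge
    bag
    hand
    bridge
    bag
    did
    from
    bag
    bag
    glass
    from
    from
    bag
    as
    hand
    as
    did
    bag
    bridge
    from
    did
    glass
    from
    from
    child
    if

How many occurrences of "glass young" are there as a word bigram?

Scanning the 42 overlapping bigram windows for "glass young":
  (none found)

0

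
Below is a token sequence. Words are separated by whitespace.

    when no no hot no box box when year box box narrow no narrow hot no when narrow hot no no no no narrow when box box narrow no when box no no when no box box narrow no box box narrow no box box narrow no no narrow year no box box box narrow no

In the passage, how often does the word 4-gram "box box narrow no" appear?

Scanning the 53 overlapping 4-gram windows for "box box narrow no":
  position 10–13: box box narrow no
  position 26–29: box box narrow no
  position 36–39: box box narrow no
  position 40–43: box box narrow no
  position 44–47: box box narrow no
  position 53–56: box box narrow no

6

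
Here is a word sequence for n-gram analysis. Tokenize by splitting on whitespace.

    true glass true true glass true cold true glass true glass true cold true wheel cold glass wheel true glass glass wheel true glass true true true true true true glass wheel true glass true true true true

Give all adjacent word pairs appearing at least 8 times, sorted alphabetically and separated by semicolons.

Bigram counts meeting the condition (at least 8 times):
  true glass: 8
  true true: 9

true glass; true true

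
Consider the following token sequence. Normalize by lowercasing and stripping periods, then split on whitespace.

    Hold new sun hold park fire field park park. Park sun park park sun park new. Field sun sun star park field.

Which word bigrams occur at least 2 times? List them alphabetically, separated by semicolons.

park park; park sun; sun park

Bigram counts meeting the condition (at least 2 times):
  park park: 3
  park sun: 2
  sun park: 2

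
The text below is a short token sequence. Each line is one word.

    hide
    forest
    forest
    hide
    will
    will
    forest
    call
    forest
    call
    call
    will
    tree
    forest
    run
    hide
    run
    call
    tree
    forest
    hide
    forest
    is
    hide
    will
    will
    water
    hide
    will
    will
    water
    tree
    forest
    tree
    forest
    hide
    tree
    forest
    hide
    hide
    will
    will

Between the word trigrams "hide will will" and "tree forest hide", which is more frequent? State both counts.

"hide will will": 4 occurrences
"tree forest hide": 3 occurrences

"hide will will" (4 vs 3)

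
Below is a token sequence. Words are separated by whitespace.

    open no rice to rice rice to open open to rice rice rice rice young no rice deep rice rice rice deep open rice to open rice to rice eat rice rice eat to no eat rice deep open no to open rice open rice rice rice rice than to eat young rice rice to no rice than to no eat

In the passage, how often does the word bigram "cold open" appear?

Scanning the 60 overlapping bigram windows for "cold open":
  (none found)

0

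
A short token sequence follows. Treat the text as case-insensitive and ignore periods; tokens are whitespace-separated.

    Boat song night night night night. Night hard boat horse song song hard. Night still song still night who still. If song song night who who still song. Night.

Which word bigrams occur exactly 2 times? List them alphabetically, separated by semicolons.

night who; song song; still song; who still

Bigram counts meeting the condition (exactly 2 times):
  night who: 2
  song song: 2
  still song: 2
  who still: 2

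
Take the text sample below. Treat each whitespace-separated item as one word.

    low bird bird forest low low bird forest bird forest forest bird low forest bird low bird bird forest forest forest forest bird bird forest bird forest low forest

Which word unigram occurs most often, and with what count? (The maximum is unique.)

"forest", 12 times

Unigram frequencies (highest first):
  forest: 12
  bird: 11
  low: 6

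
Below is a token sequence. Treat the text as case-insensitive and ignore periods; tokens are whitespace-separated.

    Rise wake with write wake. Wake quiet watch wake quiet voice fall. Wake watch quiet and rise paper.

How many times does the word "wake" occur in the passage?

Scanning the 18 tokens for "wake":
  position 2: wake
  position 5: wake
  position 6: wake
  position 9: wake
  position 13: wake

5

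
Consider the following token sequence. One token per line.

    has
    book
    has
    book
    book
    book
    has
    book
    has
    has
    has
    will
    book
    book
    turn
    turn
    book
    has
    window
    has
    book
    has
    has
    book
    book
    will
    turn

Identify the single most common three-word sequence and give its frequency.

Trigram frequencies (highest first):
  has book has: 3
  book has book: 2
  has book book: 2
  book has has: 2
  book book book: 1
  book book has: 1
  … (14 more, each ≤ 1)

"has book has", 3 times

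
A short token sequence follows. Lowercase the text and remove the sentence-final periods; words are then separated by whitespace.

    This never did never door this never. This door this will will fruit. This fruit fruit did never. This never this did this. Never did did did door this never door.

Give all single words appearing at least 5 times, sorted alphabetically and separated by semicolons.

did; never; this

Unigram counts meeting the condition (at least 5 times):
  did: 6
  never: 7
  this: 9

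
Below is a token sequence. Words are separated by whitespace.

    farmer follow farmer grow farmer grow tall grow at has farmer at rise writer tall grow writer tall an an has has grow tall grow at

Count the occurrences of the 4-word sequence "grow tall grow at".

Scanning the 23 overlapping 4-gram windows for "grow tall grow at":
  position 6–9: grow tall grow at
  position 23–26: grow tall grow at

2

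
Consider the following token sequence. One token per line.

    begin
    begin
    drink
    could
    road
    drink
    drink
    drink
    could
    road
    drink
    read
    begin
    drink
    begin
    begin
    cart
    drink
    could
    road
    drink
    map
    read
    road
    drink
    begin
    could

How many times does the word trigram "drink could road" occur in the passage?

3

Scanning the 25 overlapping trigram windows for "drink could road":
  position 3–5: drink could road
  position 8–10: drink could road
  position 18–20: drink could road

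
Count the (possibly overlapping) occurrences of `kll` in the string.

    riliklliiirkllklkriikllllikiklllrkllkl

5

Sliding a length-3 window over the 38 characters (36 positions):
  position 5–7: kll
  position 12–14: kll
  position 21–23: kll
  position 29–31: kll
  position 34–36: kll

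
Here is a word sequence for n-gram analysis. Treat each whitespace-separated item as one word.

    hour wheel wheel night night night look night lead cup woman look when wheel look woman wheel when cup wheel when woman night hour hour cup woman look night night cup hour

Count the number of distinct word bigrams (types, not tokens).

25

32 tokens → 31 bigram windows in total.
Repeated bigrams (each contributes count−1 duplicates):
  night night: 3
  cup woman: 2
  look night: 2
  wheel when: 2
  woman look: 2
6 duplicate windows → 31 − 6 = 25 distinct.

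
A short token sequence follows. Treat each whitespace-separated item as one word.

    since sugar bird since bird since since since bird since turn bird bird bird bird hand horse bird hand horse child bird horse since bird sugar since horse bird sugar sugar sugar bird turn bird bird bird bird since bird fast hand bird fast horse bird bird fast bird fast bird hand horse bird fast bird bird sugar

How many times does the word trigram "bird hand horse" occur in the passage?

3

Scanning the 56 overlapping trigram windows for "bird hand horse":
  position 15–17: bird hand horse
  position 18–20: bird hand horse
  position 51–53: bird hand horse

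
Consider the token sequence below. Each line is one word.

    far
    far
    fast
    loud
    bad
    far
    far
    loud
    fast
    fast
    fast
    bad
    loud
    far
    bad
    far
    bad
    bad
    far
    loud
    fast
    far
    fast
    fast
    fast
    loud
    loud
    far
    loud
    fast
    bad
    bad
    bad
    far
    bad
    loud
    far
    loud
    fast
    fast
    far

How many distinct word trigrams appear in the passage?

41 tokens → 39 trigram windows in total.
Repeated trigrams (each contributes count−1 duplicates):
  far loud fast: 4
  bad bad far: 2
  bad far bad: 2
  bad loud far: 2
  fast fast fast: 2
  loud far loud: 2
  loud fast fast: 2
9 duplicate windows → 39 − 9 = 30 distinct.

30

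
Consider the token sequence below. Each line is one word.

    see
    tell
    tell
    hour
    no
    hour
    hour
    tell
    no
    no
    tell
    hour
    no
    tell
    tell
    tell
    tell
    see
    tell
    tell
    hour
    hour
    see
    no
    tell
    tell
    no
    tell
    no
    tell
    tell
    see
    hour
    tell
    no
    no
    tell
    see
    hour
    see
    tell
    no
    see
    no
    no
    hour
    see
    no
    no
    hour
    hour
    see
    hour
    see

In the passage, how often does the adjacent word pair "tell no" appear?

5

Scanning the 53 overlapping bigram windows for "tell no":
  position 8–9: tell no
  position 26–27: tell no
  position 28–29: tell no
  position 34–35: tell no
  position 41–42: tell no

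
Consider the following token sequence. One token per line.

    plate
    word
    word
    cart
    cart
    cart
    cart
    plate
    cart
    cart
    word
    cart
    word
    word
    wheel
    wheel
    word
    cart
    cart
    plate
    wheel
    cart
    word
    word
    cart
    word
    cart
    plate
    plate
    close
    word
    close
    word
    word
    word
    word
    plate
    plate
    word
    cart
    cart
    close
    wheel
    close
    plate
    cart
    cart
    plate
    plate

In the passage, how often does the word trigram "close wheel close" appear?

Scanning the 47 overlapping trigram windows for "close wheel close":
  position 42–44: close wheel close

1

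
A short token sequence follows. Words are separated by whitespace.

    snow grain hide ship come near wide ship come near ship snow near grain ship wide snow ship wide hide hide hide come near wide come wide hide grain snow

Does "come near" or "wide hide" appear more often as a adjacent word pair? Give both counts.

"come near" (3 vs 2)

"come near": 3 occurrences
"wide hide": 2 occurrences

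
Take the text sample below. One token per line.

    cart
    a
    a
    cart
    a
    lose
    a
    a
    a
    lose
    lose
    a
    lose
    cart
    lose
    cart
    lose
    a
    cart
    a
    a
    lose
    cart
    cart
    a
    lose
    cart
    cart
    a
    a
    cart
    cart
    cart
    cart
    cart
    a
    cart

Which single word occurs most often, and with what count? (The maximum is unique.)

"cart", 15 times

Unigram frequencies (highest first):
  cart: 15
  a: 14
  lose: 8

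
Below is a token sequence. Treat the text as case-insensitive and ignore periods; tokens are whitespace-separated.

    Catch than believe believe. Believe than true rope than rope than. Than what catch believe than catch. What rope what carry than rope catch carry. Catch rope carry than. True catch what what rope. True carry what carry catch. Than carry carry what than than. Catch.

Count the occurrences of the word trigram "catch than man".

Scanning the 44 overlapping trigram windows for "catch than man":
  (none found)

0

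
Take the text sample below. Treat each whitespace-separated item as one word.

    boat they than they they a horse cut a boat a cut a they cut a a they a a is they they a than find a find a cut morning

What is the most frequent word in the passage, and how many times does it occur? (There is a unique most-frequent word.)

Unigram frequencies (highest first):
  a: 11
  they: 7
  cut: 4
  boat: 2
  than: 2
  find: 2
  … (3 more, each ≤ 1)

"a", 11 times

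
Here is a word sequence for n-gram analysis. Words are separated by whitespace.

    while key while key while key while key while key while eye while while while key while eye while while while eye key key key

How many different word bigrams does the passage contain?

7

25 tokens → 24 bigram windows in total.
Repeated bigrams (each contributes count−1 duplicates):
  key while: 6
  while key: 6
  while while: 4
  while eye: 3
  eye while: 2
  key key: 2
17 duplicate windows → 24 − 17 = 7 distinct.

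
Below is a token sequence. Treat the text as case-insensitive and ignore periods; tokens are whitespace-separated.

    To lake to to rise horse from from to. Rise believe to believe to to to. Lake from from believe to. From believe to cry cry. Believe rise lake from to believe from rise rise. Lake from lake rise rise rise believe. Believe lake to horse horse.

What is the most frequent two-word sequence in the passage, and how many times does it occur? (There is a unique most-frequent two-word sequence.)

Bigram frequencies (highest first):
  believe to: 4
  to to: 3
  lake from: 3
  rise rise: 3
  to lake: 2
  lake to: 2
  … (22 more, each ≤ 2)

"believe to", 4 times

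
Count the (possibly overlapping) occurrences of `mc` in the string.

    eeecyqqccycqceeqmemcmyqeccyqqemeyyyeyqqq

Sliding a length-2 window over the 40 characters (39 positions):
  position 19–20: mc

1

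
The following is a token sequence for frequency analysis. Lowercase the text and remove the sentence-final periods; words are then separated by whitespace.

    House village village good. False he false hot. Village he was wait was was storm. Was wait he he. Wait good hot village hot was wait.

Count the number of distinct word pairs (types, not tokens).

22

26 tokens → 25 bigram windows in total.
Repeated bigrams (each contributes count−1 duplicates):
  was wait: 3
  hot village: 2
3 duplicate windows → 25 − 3 = 22 distinct.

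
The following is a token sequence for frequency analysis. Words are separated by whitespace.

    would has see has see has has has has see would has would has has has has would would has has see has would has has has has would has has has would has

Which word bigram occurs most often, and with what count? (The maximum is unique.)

"has has", 12 times

Bigram frequencies (highest first):
  has has: 12
  would has: 7
  has would: 5
  has see: 4
  see has: 3
  see would: 1
  … (1 more, each ≤ 1)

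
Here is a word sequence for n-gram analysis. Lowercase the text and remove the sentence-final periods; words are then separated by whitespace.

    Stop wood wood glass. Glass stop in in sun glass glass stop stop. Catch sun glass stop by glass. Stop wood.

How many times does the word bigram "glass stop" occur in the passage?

4

Scanning the 20 overlapping bigram windows for "glass stop":
  position 5–6: glass stop
  position 11–12: glass stop
  position 16–17: glass stop
  position 19–20: glass stop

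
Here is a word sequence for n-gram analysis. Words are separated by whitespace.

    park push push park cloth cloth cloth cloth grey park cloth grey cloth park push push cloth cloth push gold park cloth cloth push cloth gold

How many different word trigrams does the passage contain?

26 tokens → 24 trigram windows in total.
Repeated trigrams (each contributes count−1 duplicates):
  cloth cloth cloth: 2
  cloth cloth push: 2
  park cloth cloth: 2
  park push push: 2
4 duplicate windows → 24 − 4 = 20 distinct.

20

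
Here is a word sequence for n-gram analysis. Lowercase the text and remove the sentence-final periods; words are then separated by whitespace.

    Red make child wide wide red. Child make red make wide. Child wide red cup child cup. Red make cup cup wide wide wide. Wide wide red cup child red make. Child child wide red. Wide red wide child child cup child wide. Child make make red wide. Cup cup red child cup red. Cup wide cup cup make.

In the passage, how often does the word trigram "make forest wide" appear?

0

Scanning the 57 overlapping trigram windows for "make forest wide":
  (none found)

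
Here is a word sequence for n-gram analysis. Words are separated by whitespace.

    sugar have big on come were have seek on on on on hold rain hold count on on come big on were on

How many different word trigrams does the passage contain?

20

23 tokens → 21 trigram windows in total.
Repeated trigrams (each contributes count−1 duplicates):
  on on on: 2
1 duplicate windows → 21 − 1 = 20 distinct.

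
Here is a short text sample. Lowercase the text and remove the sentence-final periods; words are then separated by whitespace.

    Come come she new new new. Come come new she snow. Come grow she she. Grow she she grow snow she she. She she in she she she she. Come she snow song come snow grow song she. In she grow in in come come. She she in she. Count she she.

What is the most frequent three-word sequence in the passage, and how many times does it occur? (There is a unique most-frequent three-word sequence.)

Trigram frequencies (highest first):
  she she she: 4
  she in she: 3
  come come she: 2
  grow she she: 2
  she she grow: 2
  she she in: 2
  … (35 more, each ≤ 1)

"she she she", 4 times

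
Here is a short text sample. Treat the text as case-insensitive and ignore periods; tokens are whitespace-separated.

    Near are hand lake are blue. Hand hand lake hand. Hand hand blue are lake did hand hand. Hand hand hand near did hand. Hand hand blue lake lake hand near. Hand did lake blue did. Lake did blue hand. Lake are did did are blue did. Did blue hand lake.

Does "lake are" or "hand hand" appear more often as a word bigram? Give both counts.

"lake are": 2 occurrences
"hand hand": 9 occurrences

"hand hand" (9 vs 2)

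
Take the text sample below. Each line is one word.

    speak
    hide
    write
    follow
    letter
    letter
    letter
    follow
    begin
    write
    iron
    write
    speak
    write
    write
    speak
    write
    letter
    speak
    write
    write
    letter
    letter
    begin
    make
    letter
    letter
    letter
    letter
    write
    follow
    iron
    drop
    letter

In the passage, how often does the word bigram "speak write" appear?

3

Scanning the 33 overlapping bigram windows for "speak write":
  position 13–14: speak write
  position 16–17: speak write
  position 19–20: speak write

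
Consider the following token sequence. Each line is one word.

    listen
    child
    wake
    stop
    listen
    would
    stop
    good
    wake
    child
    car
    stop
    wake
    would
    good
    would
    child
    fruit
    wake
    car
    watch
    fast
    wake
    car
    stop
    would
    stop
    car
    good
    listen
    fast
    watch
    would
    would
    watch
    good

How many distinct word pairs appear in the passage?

32

36 tokens → 35 bigram windows in total.
Repeated bigrams (each contributes count−1 duplicates):
  car stop: 2
  wake car: 2
  would stop: 2
3 duplicate windows → 35 − 3 = 32 distinct.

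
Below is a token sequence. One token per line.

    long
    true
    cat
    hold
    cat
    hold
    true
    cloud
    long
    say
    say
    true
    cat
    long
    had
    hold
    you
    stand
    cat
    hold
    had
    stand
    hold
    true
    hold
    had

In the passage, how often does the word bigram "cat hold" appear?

Scanning the 25 overlapping bigram windows for "cat hold":
  position 3–4: cat hold
  position 5–6: cat hold
  position 19–20: cat hold

3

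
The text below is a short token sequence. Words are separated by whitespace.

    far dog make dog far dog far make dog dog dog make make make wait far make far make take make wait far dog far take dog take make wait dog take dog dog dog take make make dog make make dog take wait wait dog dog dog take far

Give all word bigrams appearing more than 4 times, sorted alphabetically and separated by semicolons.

Bigram counts meeting the condition (more than 4 times):
  dog dog: 6
  dog take: 5

dog dog; dog take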